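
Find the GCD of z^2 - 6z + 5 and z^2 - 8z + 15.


Factor each:
  z^2 - 6z + 5 = (z - 5)(z - 1)
  z^2 - 8z + 15 = (z - 5)(z - 3)
Common monic factor: z - 5


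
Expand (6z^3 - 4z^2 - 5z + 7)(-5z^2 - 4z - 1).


Distribute each term of the first polynomial:
  (6z^3)(-5z^2 - 4z - 1) = -30z^5 - 24z^4 - 6z^3
  (-4z^2)(-5z^2 - 4z - 1) = 20z^4 + 16z^3 + 4z^2
  (-5z)(-5z^2 - 4z - 1) = 25z^3 + 20z^2 + 5z
  (7)(-5z^2 - 4z - 1) = -35z^2 - 28z - 7
Sum: -30z^5 - 4z^4 + 35z^3 - 11z^2 - 23z - 7


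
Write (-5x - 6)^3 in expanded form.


Expand (-5x - 6)^3 by repeated multiplication:
  (-5x - 6)^2 = 25x^2 + 60x + 36
= -125x^3 - 450x^2 - 540x - 216


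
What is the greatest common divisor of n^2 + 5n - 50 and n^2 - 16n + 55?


Factor each:
  n^2 + 5n - 50 = (n - 5)(n + 10)
  n^2 - 16n + 55 = (n - 5)(n - 11)
Common monic factor: n - 5


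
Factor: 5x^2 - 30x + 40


Roots satisfy r1 + r2 = -b/a = 6 and r1*r2 = c/a = 8.
So r1 = 4, r2 = 2.
5x^2 - 30x + 40 = 5(x - r1)(x - r2) = 5(x - 4)(x - 2)


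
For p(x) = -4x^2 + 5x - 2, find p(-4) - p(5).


p(-4) = -86
p(5) = -77
p(-4) - p(5) = -86 + 77 = -9


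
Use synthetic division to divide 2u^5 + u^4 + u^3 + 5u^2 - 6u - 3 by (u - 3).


Synthetic division with c = 3. Coefficients: 2, 1, 1, 5, -6, -3
Bring down 2.
  2 * 3 = 6; 6 + 1 = 7
  7 * 3 = 21; 21 + 1 = 22
  22 * 3 = 66; 66 + 5 = 71
  71 * 3 = 213; 213 - 6 = 207
  207 * 3 = 621; 621 - 3 = 618
Quotient: 2u^4 + 7u^3 + 22u^2 + 71u + 207, Remainder: 618


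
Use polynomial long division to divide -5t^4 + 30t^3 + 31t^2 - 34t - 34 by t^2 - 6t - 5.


(-5t^4 + 30t^3 + 31t^2 - 34t - 34) / (t^2 - 6t - 5)
Step 1: -5t^2 * (t^2 - 6t - 5) = -5t^4 + 30t^3 + 25t^2; subtract.
Step 2: 0 * (t^2 - 6t - 5) = 0; subtract.
Step 3: 6 * (t^2 - 6t - 5) = 6t^2 - 36t - 30; subtract.
Quotient: -5t^2 + 6, Remainder: 2t - 4


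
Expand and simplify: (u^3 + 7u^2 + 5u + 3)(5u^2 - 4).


Distribute each term of the first polynomial:
  (u^3)(5u^2 - 4) = 5u^5 - 4u^3
  (7u^2)(5u^2 - 4) = 35u^4 - 28u^2
  (5u)(5u^2 - 4) = 25u^3 - 20u
  (3)(5u^2 - 4) = 15u^2 - 12
Sum: 5u^5 + 35u^4 + 21u^3 - 13u^2 - 20u - 12


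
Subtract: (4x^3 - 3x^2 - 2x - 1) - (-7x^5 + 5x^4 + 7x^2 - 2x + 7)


Distribute the minus sign:
  (4x^3 - 3x^2 - 2x - 1)
- (-7x^5 + 5x^4 + 7x^2 - 2x + 7)
Negate second polynomial: 7x^5 - 5x^4 - 7x^2 + 2x - 7
Add: 7x^5 - 5x^4 + 4x^3 - 10x^2 - 8


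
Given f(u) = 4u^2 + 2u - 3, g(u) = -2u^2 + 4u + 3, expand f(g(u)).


Substitute g(u) into f:
f(g(u)) = 4*(-2u^2 + 4u + 3)^2 + 2*(-2u^2 + 4u + 3) + (-3)
(-2u^2 + 4u + 3)^2 = 4u^4 - 16u^3 + 4u^2 + 24u + 9
Expand and combine: 16u^4 - 64u^3 + 12u^2 + 104u + 39


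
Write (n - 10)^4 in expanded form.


Expand (n - 10)^4 by repeated multiplication:
  (n - 10)^2 = n^2 - 20n + 100
  (n - 10)^3 = n^3 - 30n^2 + 300n - 1000
= n^4 - 40n^3 + 600n^2 - 4000n + 10000


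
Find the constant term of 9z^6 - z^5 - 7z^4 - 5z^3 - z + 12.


Read off the constant term: 12


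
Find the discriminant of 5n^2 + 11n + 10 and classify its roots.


D = b^2 - 4ac = (11)^2 - 4(5)(10) = 121 - 200 = -79
Since D < 0: two complex conjugate roots (no real roots)


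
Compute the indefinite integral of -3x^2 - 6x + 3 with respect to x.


Reverse power rule on each term:
  ∫ -3x^2 dx = -x^3
  ∫ -6x dx = -3x^2
  ∫ 3 dx = 3x
F(x) = -x^3 - 3x^2 + 3x + C


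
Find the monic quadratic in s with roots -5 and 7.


p(s) = (s + 5)(s - 7)
Expand: s^2 - 2s - 35


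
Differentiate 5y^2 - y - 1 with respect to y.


Apply the power rule term by term:
  d/dy(5y^2) = 10y
  d/dy(-y) = -1
  d/dy(-1) = 0
p'(y) = 10y - 1


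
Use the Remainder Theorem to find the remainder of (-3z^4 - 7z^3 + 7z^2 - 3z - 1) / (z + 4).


By the Remainder Theorem, the remainder equals p(-4):
  -3*(-4)^4 = -768
  -7*(-4)^3 = 448
  7*(-4)^2 = 112
  -3*(-4)^1 = 12
  constant: -1
Sum: -768 + 448 + 112 + 12 - 1 = -197


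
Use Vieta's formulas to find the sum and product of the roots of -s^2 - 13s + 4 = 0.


For as^2+bs+c=0: sum = -b/a, product = c/a.
a=-1, b=-13, c=4
Sum = -(-13)/-1 = -13
Product = (4)/-1 = -4


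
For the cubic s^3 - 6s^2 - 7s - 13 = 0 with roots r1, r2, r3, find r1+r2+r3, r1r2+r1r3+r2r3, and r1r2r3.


Monic cubic s^3+bs^2+cs+d=0: sum=-b, pairwise sum=c, product=-d.
b=-6, c=-7, d=-13
r1+r2+r3 = 6
r1r2+r1r3+r2r3 = -7
r1r2r3 = 13


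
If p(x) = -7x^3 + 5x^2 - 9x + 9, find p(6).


Using direct substitution:
  -7 * (6)^3 = -1512
  5 * (6)^2 = 180
  -9 * (6)^1 = -54
  constant: 9
Sum = -1512 + 180 - 54 + 9 = -1377


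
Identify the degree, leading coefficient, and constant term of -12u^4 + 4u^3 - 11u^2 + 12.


Highest power of u is 4, with coefficient -12. Constant term is 12.
Degree = 4, leading coefficient = -12, constant term = 12


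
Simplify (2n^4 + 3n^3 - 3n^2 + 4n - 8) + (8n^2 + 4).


Align terms by degree and add:
  2n^4 + 3n^3 - 3n^2 + 4n - 8
+ 8n^2 + 4
= 2n^4 + 3n^3 + 5n^2 + 4n - 4


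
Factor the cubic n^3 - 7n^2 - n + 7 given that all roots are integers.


Try integer roots (divisors of 7). n=-1: p(-1)=0.
Divide out (n + 1): quotient is n^2 - 8n + 7.
Factor the quadratic: (n - 7)(n - 1)
Result: (n + 1)(n - 7)(n - 1)


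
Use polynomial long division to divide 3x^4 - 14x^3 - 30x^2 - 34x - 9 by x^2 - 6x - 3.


(3x^4 - 14x^3 - 30x^2 - 34x - 9) / (x^2 - 6x - 3)
Step 1: 3x^2 * (x^2 - 6x - 3) = 3x^4 - 18x^3 - 9x^2; subtract.
Step 2: 4x * (x^2 - 6x - 3) = 4x^3 - 24x^2 - 12x; subtract.
Step 3: 3 * (x^2 - 6x - 3) = 3x^2 - 18x - 9; subtract.
Quotient: 3x^2 + 4x + 3, Remainder: -4x


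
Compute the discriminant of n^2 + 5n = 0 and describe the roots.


D = b^2 - 4ac = (5)^2 - 4(1)(0) = 25 = 25
Since D > 0: two distinct rational roots


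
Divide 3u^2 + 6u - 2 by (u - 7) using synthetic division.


Synthetic division with c = 7. Coefficients: 3, 6, -2
Bring down 3.
  3 * 7 = 21; 21 + 6 = 27
  27 * 7 = 189; 189 - 2 = 187
Quotient: 3u + 27, Remainder: 187


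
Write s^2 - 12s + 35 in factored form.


Roots satisfy r1 + r2 = -b/a = 12 and r1*r2 = c/a = 35.
So r1 = 7, r2 = 5.
s^2 - 12s + 35 = (s - r1)(s - r2) = (s - 7)(s - 5)


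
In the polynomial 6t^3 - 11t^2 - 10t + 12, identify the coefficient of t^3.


Read off the coefficient of t^3: 6


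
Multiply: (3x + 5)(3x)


Distribute each term of the first polynomial:
  (3x)(3x) = 9x^2
  (5)(3x) = 15x
Sum: 9x^2 + 15x


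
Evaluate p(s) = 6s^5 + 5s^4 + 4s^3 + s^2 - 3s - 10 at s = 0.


Using direct substitution:
  6 * (0)^5 = 0
  5 * (0)^4 = 0
  4 * (0)^3 = 0
  1 * (0)^2 = 0
  -3 * (0)^1 = 0
  constant: -10
Sum = 0 + 0 + 0 + 0 + 0 - 10 = -10


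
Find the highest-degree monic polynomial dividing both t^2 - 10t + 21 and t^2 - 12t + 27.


Factor each:
  t^2 - 10t + 21 = (t - 3)(t - 7)
  t^2 - 12t + 27 = (t - 3)(t - 9)
Common monic factor: t - 3


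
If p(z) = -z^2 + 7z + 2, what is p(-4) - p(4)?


p(-4) = -42
p(4) = 14
p(-4) - p(4) = -42 - 14 = -56


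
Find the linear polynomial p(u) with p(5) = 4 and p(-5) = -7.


p(u) = mu + b. Using p(5)=4, p(-5)=-7:
m = (4 + 7)/(5 + 5) = 11/10 = 11/10
b = 4 - m*(5) = 4 - 11/2 = -3/2
p(u) = (11/10)u - (3/2)


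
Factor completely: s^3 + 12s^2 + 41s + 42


Try integer roots (divisors of 42). s=-2: p(-2)=0.
Divide out (s + 2): quotient is s^2 + 10s + 21.
Factor the quadratic: (s + 7)(s + 3)
Result: (s + 2)(s + 7)(s + 3)


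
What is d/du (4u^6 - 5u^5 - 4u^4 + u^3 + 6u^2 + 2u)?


Apply the power rule term by term:
  d/du(4u^6) = 24u^5
  d/du(-5u^5) = -25u^4
  d/du(-4u^4) = -16u^3
  d/du(u^3) = 3u^2
  d/du(6u^2) = 12u
  d/du(2u) = 2
p'(u) = 24u^5 - 25u^4 - 16u^3 + 3u^2 + 12u + 2


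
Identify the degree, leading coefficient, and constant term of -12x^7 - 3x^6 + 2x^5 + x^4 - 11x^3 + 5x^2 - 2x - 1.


Highest power of x is 7, with coefficient -12. Constant term is -1.
Degree = 7, leading coefficient = -12, constant term = -1


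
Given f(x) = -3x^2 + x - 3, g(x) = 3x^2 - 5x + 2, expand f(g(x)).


Substitute g(x) into f:
f(g(x)) = -3*(3x^2 - 5x + 2)^2 + 1*(3x^2 - 5x + 2) + (-3)
(3x^2 - 5x + 2)^2 = 9x^4 - 30x^3 + 37x^2 - 20x + 4
Expand and combine: -27x^4 + 90x^3 - 108x^2 + 55x - 13


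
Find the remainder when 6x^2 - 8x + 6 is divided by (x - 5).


By the Remainder Theorem, the remainder equals p(5):
  6*(5)^2 = 150
  -8*(5)^1 = -40
  constant: 6
Sum: 150 - 40 + 6 = 116


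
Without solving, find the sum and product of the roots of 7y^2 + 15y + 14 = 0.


For ay^2+by+c=0: sum = -b/a, product = c/a.
a=7, b=15, c=14
Sum = -(15)/7 = -15/7
Product = (14)/7 = 2


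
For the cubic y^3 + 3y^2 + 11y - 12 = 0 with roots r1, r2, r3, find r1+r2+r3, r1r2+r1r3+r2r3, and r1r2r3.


Monic cubic y^3+by^2+cy+d=0: sum=-b, pairwise sum=c, product=-d.
b=3, c=11, d=-12
r1+r2+r3 = -3
r1r2+r1r3+r2r3 = 11
r1r2r3 = 12


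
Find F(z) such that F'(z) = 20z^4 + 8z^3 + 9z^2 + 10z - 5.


Reverse power rule on each term:
  ∫ 20z^4 dz = 4z^5
  ∫ 8z^3 dz = 2z^4
  ∫ 9z^2 dz = 3z^3
  ∫ 10z dz = 5z^2
  ∫ -5 dz = -5z
F(z) = 4z^5 + 2z^4 + 3z^3 + 5z^2 - 5z + C


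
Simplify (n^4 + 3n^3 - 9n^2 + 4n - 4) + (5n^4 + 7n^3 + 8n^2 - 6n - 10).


Align terms by degree and add:
  n^4 + 3n^3 - 9n^2 + 4n - 4
+ 5n^4 + 7n^3 + 8n^2 - 6n - 10
= 6n^4 + 10n^3 - n^2 - 2n - 14


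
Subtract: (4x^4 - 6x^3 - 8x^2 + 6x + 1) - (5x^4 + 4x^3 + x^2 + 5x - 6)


Distribute the minus sign:
  (4x^4 - 6x^3 - 8x^2 + 6x + 1)
- (5x^4 + 4x^3 + x^2 + 5x - 6)
Negate second polynomial: -5x^4 - 4x^3 - x^2 - 5x + 6
Add: -x^4 - 10x^3 - 9x^2 + x + 7


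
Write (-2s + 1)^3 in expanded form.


Expand (-2s + 1)^3 by repeated multiplication:
  (-2s + 1)^2 = 4s^2 - 4s + 1
= -8s^3 + 12s^2 - 6s + 1


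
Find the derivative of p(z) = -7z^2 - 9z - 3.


Apply the power rule term by term:
  d/dz(-7z^2) = -14z
  d/dz(-9z) = -9
  d/dz(-3) = 0
p'(z) = -14z - 9


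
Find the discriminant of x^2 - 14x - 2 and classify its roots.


D = b^2 - 4ac = (-14)^2 - 4(1)(-2) = 196 + 8 = 204
Since D > 0: two distinct irrational roots


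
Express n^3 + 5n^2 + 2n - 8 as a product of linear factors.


Try integer roots (divisors of -8). n=-4: p(-4)=0.
Divide out (n + 4): quotient is n^2 + n - 2.
Factor the quadratic: (n + 2)(n - 1)
Result: (n + 4)(n + 2)(n - 1)


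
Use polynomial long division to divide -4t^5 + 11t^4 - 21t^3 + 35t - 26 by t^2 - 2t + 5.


(-4t^5 + 11t^4 - 21t^3 + 35t - 26) / (t^2 - 2t + 5)
Step 1: -4t^3 * (t^2 - 2t + 5) = -4t^5 + 8t^4 - 20t^3; subtract.
Step 2: 3t^2 * (t^2 - 2t + 5) = 3t^4 - 6t^3 + 15t^2; subtract.
Step 3: 5t * (t^2 - 2t + 5) = 5t^3 - 10t^2 + 25t; subtract.
Step 4: -5 * (t^2 - 2t + 5) = -5t^2 + 10t - 25; subtract.
Quotient: -4t^3 + 3t^2 + 5t - 5, Remainder: -1


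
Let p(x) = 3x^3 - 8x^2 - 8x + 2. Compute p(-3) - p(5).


p(-3) = -127
p(5) = 137
p(-3) - p(5) = -127 - 137 = -264


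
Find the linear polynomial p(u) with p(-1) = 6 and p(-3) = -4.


p(u) = mu + b. Using p(-1)=6, p(-3)=-4:
m = (6 + 4)/(-1 + 3) = 10/2 = 5
b = 6 - m*(-1) = 6 + 5 = 11
p(u) = 5u + 11


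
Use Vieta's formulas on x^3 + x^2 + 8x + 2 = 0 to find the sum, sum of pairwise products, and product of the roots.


Monic cubic x^3+bx^2+cx+d=0: sum=-b, pairwise sum=c, product=-d.
b=1, c=8, d=2
r1+r2+r3 = -1
r1r2+r1r3+r2r3 = 8
r1r2r3 = -2


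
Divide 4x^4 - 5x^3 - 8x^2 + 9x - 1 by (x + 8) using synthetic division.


Synthetic division with c = -8. Coefficients: 4, -5, -8, 9, -1
Bring down 4.
  4 * -8 = -32; -32 - 5 = -37
  -37 * -8 = 296; 296 - 8 = 288
  288 * -8 = -2304; -2304 + 9 = -2295
  -2295 * -8 = 18360; 18360 - 1 = 18359
Quotient: 4x^3 - 37x^2 + 288x - 2295, Remainder: 18359


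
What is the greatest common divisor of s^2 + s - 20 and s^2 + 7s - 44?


Factor each:
  s^2 + s - 20 = (s - 4)(s + 5)
  s^2 + 7s - 44 = (s - 4)(s + 11)
Common monic factor: s - 4


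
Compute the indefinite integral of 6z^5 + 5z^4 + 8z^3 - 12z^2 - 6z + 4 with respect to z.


Reverse power rule on each term:
  ∫ 6z^5 dz = z^6
  ∫ 5z^4 dz = z^5
  ∫ 8z^3 dz = 2z^4
  ∫ -12z^2 dz = -4z^3
  ∫ -6z dz = -3z^2
  ∫ 4 dz = 4z
F(z) = z^6 + z^5 + 2z^4 - 4z^3 - 3z^2 + 4z + C


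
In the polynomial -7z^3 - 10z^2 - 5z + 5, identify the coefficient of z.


Read off the coefficient of z: -5


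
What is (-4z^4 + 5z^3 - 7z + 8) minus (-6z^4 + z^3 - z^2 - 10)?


Distribute the minus sign:
  (-4z^4 + 5z^3 - 7z + 8)
- (-6z^4 + z^3 - z^2 - 10)
Negate second polynomial: 6z^4 - z^3 + z^2 + 10
Add: 2z^4 + 4z^3 + z^2 - 7z + 18


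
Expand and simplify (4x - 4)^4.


Expand (4x - 4)^4 by repeated multiplication:
  (4x - 4)^2 = 16x^2 - 32x + 16
  (4x - 4)^3 = 64x^3 - 192x^2 + 192x - 64
= 256x^4 - 1024x^3 + 1536x^2 - 1024x + 256


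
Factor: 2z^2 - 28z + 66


Roots satisfy r1 + r2 = -b/a = 14 and r1*r2 = c/a = 33.
So r1 = 3, r2 = 11.
2z^2 - 28z + 66 = 2(z - r1)(z - r2) = 2(z - 3)(z - 11)


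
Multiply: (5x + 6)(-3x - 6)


Distribute each term of the first polynomial:
  (5x)(-3x - 6) = -15x^2 - 30x
  (6)(-3x - 6) = -18x - 36
Sum: -15x^2 - 48x - 36


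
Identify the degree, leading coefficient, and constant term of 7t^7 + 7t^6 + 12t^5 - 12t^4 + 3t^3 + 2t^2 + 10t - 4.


Highest power of t is 7, with coefficient 7. Constant term is -4.
Degree = 7, leading coefficient = 7, constant term = -4


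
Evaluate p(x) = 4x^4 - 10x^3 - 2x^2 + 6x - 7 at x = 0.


Using direct substitution:
  4 * (0)^4 = 0
  -10 * (0)^3 = 0
  -2 * (0)^2 = 0
  6 * (0)^1 = 0
  constant: -7
Sum = 0 + 0 + 0 + 0 - 7 = -7


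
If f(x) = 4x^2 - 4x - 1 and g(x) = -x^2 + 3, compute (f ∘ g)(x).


Substitute g(x) into f:
f(g(x)) = 4*(-x^2 + 3)^2 + (-4)*(-x^2 + 3) + (-1)
(-x^2 + 3)^2 = x^4 - 6x^2 + 9
Expand and combine: 4x^4 - 20x^2 + 23


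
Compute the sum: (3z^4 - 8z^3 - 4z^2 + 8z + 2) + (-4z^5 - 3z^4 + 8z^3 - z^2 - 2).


Align terms by degree and add:
  3z^4 - 8z^3 - 4z^2 + 8z + 2
  -4z^5 - 3z^4 + 8z^3 - z^2 - 2
= -4z^5 - 5z^2 + 8z


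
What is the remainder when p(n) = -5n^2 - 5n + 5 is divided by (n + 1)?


By the Remainder Theorem, the remainder equals p(-1):
  -5*(-1)^2 = -5
  -5*(-1)^1 = 5
  constant: 5
Sum: -5 + 5 + 5 = 5


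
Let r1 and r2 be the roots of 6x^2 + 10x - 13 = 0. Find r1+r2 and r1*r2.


For ax^2+bx+c=0: sum = -b/a, product = c/a.
a=6, b=10, c=-13
Sum = -(10)/6 = -5/3
Product = (-13)/6 = -13/6


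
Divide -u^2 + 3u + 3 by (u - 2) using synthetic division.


Synthetic division with c = 2. Coefficients: -1, 3, 3
Bring down -1.
  -1 * 2 = -2; -2 + 3 = 1
  1 * 2 = 2; 2 + 3 = 5
Quotient: -u + 1, Remainder: 5


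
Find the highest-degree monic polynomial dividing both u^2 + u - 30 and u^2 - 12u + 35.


Factor each:
  u^2 + u - 30 = (u - 5)(u + 6)
  u^2 - 12u + 35 = (u - 5)(u - 7)
Common monic factor: u - 5


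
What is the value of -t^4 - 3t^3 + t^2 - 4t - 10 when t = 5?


Using direct substitution:
  -1 * (5)^4 = -625
  -3 * (5)^3 = -375
  1 * (5)^2 = 25
  -4 * (5)^1 = -20
  constant: -10
Sum = -625 - 375 + 25 - 20 - 10 = -1005


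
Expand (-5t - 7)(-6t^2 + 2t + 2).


Distribute each term of the first polynomial:
  (-5t)(-6t^2 + 2t + 2) = 30t^3 - 10t^2 - 10t
  (-7)(-6t^2 + 2t + 2) = 42t^2 - 14t - 14
Sum: 30t^3 + 32t^2 - 24t - 14


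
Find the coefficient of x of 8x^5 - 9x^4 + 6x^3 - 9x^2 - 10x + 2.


Read off the coefficient of x: -10


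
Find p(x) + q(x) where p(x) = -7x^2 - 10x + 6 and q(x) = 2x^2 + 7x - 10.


Align terms by degree and add:
  -7x^2 - 10x + 6
+ 2x^2 + 7x - 10
= -5x^2 - 3x - 4


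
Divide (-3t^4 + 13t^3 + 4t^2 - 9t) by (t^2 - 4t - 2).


(-3t^4 + 13t^3 + 4t^2 - 9t) / (t^2 - 4t - 2)
Step 1: -3t^2 * (t^2 - 4t - 2) = -3t^4 + 12t^3 + 6t^2; subtract.
Step 2: t * (t^2 - 4t - 2) = t^3 - 4t^2 - 2t; subtract.
Step 3: 2 * (t^2 - 4t - 2) = 2t^2 - 8t - 4; subtract.
Quotient: -3t^2 + t + 2, Remainder: t + 4


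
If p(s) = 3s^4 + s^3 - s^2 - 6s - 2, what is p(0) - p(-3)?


p(0) = -2
p(-3) = 223
p(0) - p(-3) = -2 - 223 = -225


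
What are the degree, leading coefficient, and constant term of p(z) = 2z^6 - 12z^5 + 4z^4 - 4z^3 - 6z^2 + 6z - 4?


Highest power of z is 6, with coefficient 2. Constant term is -4.
Degree = 6, leading coefficient = 2, constant term = -4


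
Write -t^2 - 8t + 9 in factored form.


Roots satisfy r1 + r2 = -b/a = -8 and r1*r2 = c/a = -9.
So r1 = 1, r2 = -9.
-t^2 - 8t + 9 = -(t - r1)(t - r2) = -(t - 1)(t + 9)


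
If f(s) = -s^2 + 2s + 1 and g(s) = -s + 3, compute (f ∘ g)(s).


Substitute g(s) into f:
f(g(s)) = -1*(-s + 3)^2 + 2*(-s + 3) + 1
(-s + 3)^2 = s^2 - 6s + 9
Expand and combine: -s^2 + 4s - 2


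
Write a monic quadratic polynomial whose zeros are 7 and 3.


p(u) = (u - 7)(u - 3)
Expand: u^2 - 10u + 21


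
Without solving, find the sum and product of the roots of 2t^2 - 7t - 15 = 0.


For at^2+bt+c=0: sum = -b/a, product = c/a.
a=2, b=-7, c=-15
Sum = -(-7)/2 = 7/2
Product = (-15)/2 = -15/2


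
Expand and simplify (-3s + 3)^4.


Expand (-3s + 3)^4 by repeated multiplication:
  (-3s + 3)^2 = 9s^2 - 18s + 9
  (-3s + 3)^3 = -27s^3 + 81s^2 - 81s + 27
= 81s^4 - 324s^3 + 486s^2 - 324s + 81


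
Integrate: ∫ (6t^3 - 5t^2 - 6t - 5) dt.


Reverse power rule on each term:
  ∫ 6t^3 dt = (3/2)t^4
  ∫ -5t^2 dt = -(5/3)t^3
  ∫ -6t dt = -3t^2
  ∫ -5 dt = -5t
F(t) = (3/2)t^4 - (5/3)t^3 - 3t^2 - 5t + C


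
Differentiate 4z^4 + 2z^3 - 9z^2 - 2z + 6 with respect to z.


Apply the power rule term by term:
  d/dz(4z^4) = 16z^3
  d/dz(2z^3) = 6z^2
  d/dz(-9z^2) = -18z
  d/dz(-2z) = -2
  d/dz(6) = 0
p'(z) = 16z^3 + 6z^2 - 18z - 2


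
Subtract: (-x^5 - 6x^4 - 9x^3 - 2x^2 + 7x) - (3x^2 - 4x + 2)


Distribute the minus sign:
  (-x^5 - 6x^4 - 9x^3 - 2x^2 + 7x)
- (3x^2 - 4x + 2)
Negate second polynomial: -3x^2 + 4x - 2
Add: -x^5 - 6x^4 - 9x^3 - 5x^2 + 11x - 2


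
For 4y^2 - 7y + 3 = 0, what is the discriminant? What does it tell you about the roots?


D = b^2 - 4ac = (-7)^2 - 4(4)(3) = 49 - 48 = 1
Since D > 0: two distinct rational roots


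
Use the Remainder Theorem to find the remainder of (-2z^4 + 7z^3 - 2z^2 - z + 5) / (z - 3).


By the Remainder Theorem, the remainder equals p(3):
  -2*(3)^4 = -162
  7*(3)^3 = 189
  -2*(3)^2 = -18
  -1*(3)^1 = -3
  constant: 5
Sum: -162 + 189 - 18 - 3 + 5 = 11


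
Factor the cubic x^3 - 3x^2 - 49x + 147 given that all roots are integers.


Try integer roots (divisors of 147). x=3: p(3)=0.
Divide out (x - 3): quotient is x^2 - 49.
Factor the quadratic: (x + 7)(x - 7)
Result: (x - 3)(x + 7)(x - 7)


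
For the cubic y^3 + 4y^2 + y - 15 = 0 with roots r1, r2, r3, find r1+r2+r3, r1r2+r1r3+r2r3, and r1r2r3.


Monic cubic y^3+by^2+cy+d=0: sum=-b, pairwise sum=c, product=-d.
b=4, c=1, d=-15
r1+r2+r3 = -4
r1r2+r1r3+r2r3 = 1
r1r2r3 = 15


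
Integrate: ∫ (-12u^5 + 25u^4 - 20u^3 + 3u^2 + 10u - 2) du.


Reverse power rule on each term:
  ∫ -12u^5 du = -2u^6
  ∫ 25u^4 du = 5u^5
  ∫ -20u^3 du = -5u^4
  ∫ 3u^2 du = u^3
  ∫ 10u du = 5u^2
  ∫ -2 du = -2u
F(u) = -2u^6 + 5u^5 - 5u^4 + u^3 + 5u^2 - 2u + C


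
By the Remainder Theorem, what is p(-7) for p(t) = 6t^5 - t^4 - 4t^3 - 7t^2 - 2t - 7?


By the Remainder Theorem, the remainder equals p(-7):
  6*(-7)^5 = -100842
  -1*(-7)^4 = -2401
  -4*(-7)^3 = 1372
  -7*(-7)^2 = -343
  -2*(-7)^1 = 14
  constant: -7
Sum: -100842 - 2401 + 1372 - 343 + 14 - 7 = -102207


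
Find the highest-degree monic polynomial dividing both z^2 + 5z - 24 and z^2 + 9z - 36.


Factor each:
  z^2 + 5z - 24 = (z - 3)(z + 8)
  z^2 + 9z - 36 = (z - 3)(z + 12)
Common monic factor: z - 3


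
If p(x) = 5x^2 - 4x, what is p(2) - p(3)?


p(2) = 12
p(3) = 33
p(2) - p(3) = 12 - 33 = -21


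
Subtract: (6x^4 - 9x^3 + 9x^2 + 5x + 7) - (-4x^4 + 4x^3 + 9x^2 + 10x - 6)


Distribute the minus sign:
  (6x^4 - 9x^3 + 9x^2 + 5x + 7)
- (-4x^4 + 4x^3 + 9x^2 + 10x - 6)
Negate second polynomial: 4x^4 - 4x^3 - 9x^2 - 10x + 6
Add: 10x^4 - 13x^3 - 5x + 13


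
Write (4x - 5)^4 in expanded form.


Expand (4x - 5)^4 by repeated multiplication:
  (4x - 5)^2 = 16x^2 - 40x + 25
  (4x - 5)^3 = 64x^3 - 240x^2 + 300x - 125
= 256x^4 - 1280x^3 + 2400x^2 - 2000x + 625


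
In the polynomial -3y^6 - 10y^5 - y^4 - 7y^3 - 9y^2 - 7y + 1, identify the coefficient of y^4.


Read off the coefficient of y^4: -1


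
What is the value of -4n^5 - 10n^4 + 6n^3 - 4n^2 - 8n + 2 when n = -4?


Using direct substitution:
  -4 * (-4)^5 = 4096
  -10 * (-4)^4 = -2560
  6 * (-4)^3 = -384
  -4 * (-4)^2 = -64
  -8 * (-4)^1 = 32
  constant: 2
Sum = 4096 - 2560 - 384 - 64 + 32 + 2 = 1122


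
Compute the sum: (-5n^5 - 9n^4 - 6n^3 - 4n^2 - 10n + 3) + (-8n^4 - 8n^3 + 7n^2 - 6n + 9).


Align terms by degree and add:
  -5n^5 - 9n^4 - 6n^3 - 4n^2 - 10n + 3
  -8n^4 - 8n^3 + 7n^2 - 6n + 9
= -5n^5 - 17n^4 - 14n^3 + 3n^2 - 16n + 12


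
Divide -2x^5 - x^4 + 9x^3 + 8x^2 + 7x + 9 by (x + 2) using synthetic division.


Synthetic division with c = -2. Coefficients: -2, -1, 9, 8, 7, 9
Bring down -2.
  -2 * -2 = 4; 4 - 1 = 3
  3 * -2 = -6; -6 + 9 = 3
  3 * -2 = -6; -6 + 8 = 2
  2 * -2 = -4; -4 + 7 = 3
  3 * -2 = -6; -6 + 9 = 3
Quotient: -2x^4 + 3x^3 + 3x^2 + 2x + 3, Remainder: 3


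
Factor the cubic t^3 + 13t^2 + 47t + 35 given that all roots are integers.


Try integer roots (divisors of 35). t=-1: p(-1)=0.
Divide out (t + 1): quotient is t^2 + 12t + 35.
Factor the quadratic: (t + 7)(t + 5)
Result: (t + 1)(t + 7)(t + 5)


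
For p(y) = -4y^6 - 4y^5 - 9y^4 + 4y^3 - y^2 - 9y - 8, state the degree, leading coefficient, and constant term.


Highest power of y is 6, with coefficient -4. Constant term is -8.
Degree = 6, leading coefficient = -4, constant term = -8


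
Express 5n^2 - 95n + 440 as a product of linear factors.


Roots satisfy r1 + r2 = -b/a = 19 and r1*r2 = c/a = 88.
So r1 = 11, r2 = 8.
5n^2 - 95n + 440 = 5(n - r1)(n - r2) = 5(n - 11)(n - 8)


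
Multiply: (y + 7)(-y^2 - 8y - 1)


Distribute each term of the first polynomial:
  (y)(-y^2 - 8y - 1) = -y^3 - 8y^2 - y
  (7)(-y^2 - 8y - 1) = -7y^2 - 56y - 7
Sum: -y^3 - 15y^2 - 57y - 7


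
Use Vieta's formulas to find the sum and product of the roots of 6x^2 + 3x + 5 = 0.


For ax^2+bx+c=0: sum = -b/a, product = c/a.
a=6, b=3, c=5
Sum = -(3)/6 = -1/2
Product = (5)/6 = 5/6


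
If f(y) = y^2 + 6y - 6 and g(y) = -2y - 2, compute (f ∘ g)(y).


Substitute g(y) into f:
f(g(y)) = 1*(-2y - 2)^2 + 6*(-2y - 2) + (-6)
(-2y - 2)^2 = 4y^2 + 8y + 4
Expand and combine: 4y^2 - 4y - 14


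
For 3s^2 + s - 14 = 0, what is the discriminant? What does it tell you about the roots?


D = b^2 - 4ac = (1)^2 - 4(3)(-14) = 1 + 168 = 169
Since D > 0: two distinct rational roots


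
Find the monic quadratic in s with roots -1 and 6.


p(s) = (s + 1)(s - 6)
Expand: s^2 - 5s - 6


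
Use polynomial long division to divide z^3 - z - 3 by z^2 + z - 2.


(z^3 - z - 3) / (z^2 + z - 2)
Step 1: z * (z^2 + z - 2) = z^3 + z^2 - 2z; subtract.
Step 2: -1 * (z^2 + z - 2) = -z^2 - z + 2; subtract.
Quotient: z - 1, Remainder: 2z - 5


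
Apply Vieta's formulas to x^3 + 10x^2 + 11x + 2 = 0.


Monic cubic x^3+bx^2+cx+d=0: sum=-b, pairwise sum=c, product=-d.
b=10, c=11, d=2
r1+r2+r3 = -10
r1r2+r1r3+r2r3 = 11
r1r2r3 = -2


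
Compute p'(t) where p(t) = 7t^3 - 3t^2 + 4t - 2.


Apply the power rule term by term:
  d/dt(7t^3) = 21t^2
  d/dt(-3t^2) = -6t
  d/dt(4t) = 4
  d/dt(-2) = 0
p'(t) = 21t^2 - 6t + 4


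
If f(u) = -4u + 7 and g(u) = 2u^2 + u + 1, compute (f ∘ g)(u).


Substitute g(u) into f:
f(g(u)) = -4*(2u^2 + u + 1) + 7
Expand and combine: -8u^2 - 4u + 3


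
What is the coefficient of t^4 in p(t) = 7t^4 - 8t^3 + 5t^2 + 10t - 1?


Read off the coefficient of t^4: 7


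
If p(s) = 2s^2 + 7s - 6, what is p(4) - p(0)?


p(4) = 54
p(0) = -6
p(4) - p(0) = 54 + 6 = 60


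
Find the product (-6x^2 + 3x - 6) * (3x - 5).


Distribute each term of the first polynomial:
  (-6x^2)(3x - 5) = -18x^3 + 30x^2
  (3x)(3x - 5) = 9x^2 - 15x
  (-6)(3x - 5) = -18x + 30
Sum: -18x^3 + 39x^2 - 33x + 30


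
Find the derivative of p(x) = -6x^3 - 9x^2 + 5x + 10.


Apply the power rule term by term:
  d/dx(-6x^3) = -18x^2
  d/dx(-9x^2) = -18x
  d/dx(5x) = 5
  d/dx(10) = 0
p'(x) = -18x^2 - 18x + 5


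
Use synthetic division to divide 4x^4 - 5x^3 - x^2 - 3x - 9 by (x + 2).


Synthetic division with c = -2. Coefficients: 4, -5, -1, -3, -9
Bring down 4.
  4 * -2 = -8; -8 - 5 = -13
  -13 * -2 = 26; 26 - 1 = 25
  25 * -2 = -50; -50 - 3 = -53
  -53 * -2 = 106; 106 - 9 = 97
Quotient: 4x^3 - 13x^2 + 25x - 53, Remainder: 97


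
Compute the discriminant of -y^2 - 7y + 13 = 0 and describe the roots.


D = b^2 - 4ac = (-7)^2 - 4(-1)(13) = 49 + 52 = 101
Since D > 0: two distinct irrational roots


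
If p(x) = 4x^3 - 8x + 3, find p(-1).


Using direct substitution:
  4 * (-1)^3 = -4
  0 * (-1)^2 = 0
  -8 * (-1)^1 = 8
  constant: 3
Sum = -4 + 0 + 8 + 3 = 7


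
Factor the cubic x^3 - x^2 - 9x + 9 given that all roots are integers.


Try integer roots (divisors of 9). x=-3: p(-3)=0.
Divide out (x + 3): quotient is x^2 - 4x + 3.
Factor the quadratic: (x - 3)(x - 1)
Result: (x + 3)(x - 3)(x - 1)


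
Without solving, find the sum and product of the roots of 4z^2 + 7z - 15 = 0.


For az^2+bz+c=0: sum = -b/a, product = c/a.
a=4, b=7, c=-15
Sum = -(7)/4 = -7/4
Product = (-15)/4 = -15/4


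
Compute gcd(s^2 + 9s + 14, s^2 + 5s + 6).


Factor each:
  s^2 + 9s + 14 = (s + 2)(s + 7)
  s^2 + 5s + 6 = (s + 2)(s + 3)
Common monic factor: s + 2


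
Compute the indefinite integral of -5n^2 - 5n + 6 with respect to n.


Reverse power rule on each term:
  ∫ -5n^2 dn = -(5/3)n^3
  ∫ -5n dn = -(5/2)n^2
  ∫ 6 dn = 6n
F(n) = -(5/3)n^3 - (5/2)n^2 + 6n + C


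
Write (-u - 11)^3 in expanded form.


Expand (-u - 11)^3 by repeated multiplication:
  (-u - 11)^2 = u^2 + 22u + 121
= -u^3 - 33u^2 - 363u - 1331


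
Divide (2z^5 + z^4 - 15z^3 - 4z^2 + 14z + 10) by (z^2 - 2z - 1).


(2z^5 + z^4 - 15z^3 - 4z^2 + 14z + 10) / (z^2 - 2z - 1)
Step 1: 2z^3 * (z^2 - 2z - 1) = 2z^5 - 4z^4 - 2z^3; subtract.
Step 2: 5z^2 * (z^2 - 2z - 1) = 5z^4 - 10z^3 - 5z^2; subtract.
Step 3: -3z * (z^2 - 2z - 1) = -3z^3 + 6z^2 + 3z; subtract.
Step 4: -5 * (z^2 - 2z - 1) = -5z^2 + 10z + 5; subtract.
Quotient: 2z^3 + 5z^2 - 3z - 5, Remainder: z + 5


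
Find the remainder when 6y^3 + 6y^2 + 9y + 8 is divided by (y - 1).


By the Remainder Theorem, the remainder equals p(1):
  6*(1)^3 = 6
  6*(1)^2 = 6
  9*(1)^1 = 9
  constant: 8
Sum: 6 + 6 + 9 + 8 = 29


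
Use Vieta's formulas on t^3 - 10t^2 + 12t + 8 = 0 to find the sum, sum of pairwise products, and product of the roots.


Monic cubic t^3+bt^2+ct+d=0: sum=-b, pairwise sum=c, product=-d.
b=-10, c=12, d=8
r1+r2+r3 = 10
r1r2+r1r3+r2r3 = 12
r1r2r3 = -8


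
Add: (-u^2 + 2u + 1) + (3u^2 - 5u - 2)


Align terms by degree and add:
  -u^2 + 2u + 1
+ 3u^2 - 5u - 2
= 2u^2 - 3u - 1


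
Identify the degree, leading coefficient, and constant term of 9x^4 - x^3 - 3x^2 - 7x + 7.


Highest power of x is 4, with coefficient 9. Constant term is 7.
Degree = 4, leading coefficient = 9, constant term = 7


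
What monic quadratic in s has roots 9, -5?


p(s) = (s - 9)(s + 5)
Expand: s^2 - 4s - 45


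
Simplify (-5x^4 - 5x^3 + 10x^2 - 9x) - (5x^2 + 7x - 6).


Distribute the minus sign:
  (-5x^4 - 5x^3 + 10x^2 - 9x)
- (5x^2 + 7x - 6)
Negate second polynomial: -5x^2 - 7x + 6
Add: -5x^4 - 5x^3 + 5x^2 - 16x + 6


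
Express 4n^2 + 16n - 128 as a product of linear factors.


Roots satisfy r1 + r2 = -b/a = -4 and r1*r2 = c/a = -32.
So r1 = -8, r2 = 4.
4n^2 + 16n - 128 = 4(n - r1)(n - r2) = 4(n + 8)(n - 4)


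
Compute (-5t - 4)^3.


Expand (-5t - 4)^3 by repeated multiplication:
  (-5t - 4)^2 = 25t^2 + 40t + 16
= -125t^3 - 300t^2 - 240t - 64


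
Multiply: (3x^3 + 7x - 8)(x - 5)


Distribute each term of the first polynomial:
  (3x^3)(x - 5) = 3x^4 - 15x^3
  (7x)(x - 5) = 7x^2 - 35x
  (-8)(x - 5) = -8x + 40
Sum: 3x^4 - 15x^3 + 7x^2 - 43x + 40


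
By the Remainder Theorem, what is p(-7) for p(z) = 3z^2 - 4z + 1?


By the Remainder Theorem, the remainder equals p(-7):
  3*(-7)^2 = 147
  -4*(-7)^1 = 28
  constant: 1
Sum: 147 + 28 + 1 = 176


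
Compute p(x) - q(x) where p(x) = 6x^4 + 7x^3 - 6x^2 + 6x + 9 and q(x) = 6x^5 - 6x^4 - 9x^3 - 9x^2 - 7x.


Distribute the minus sign:
  (6x^4 + 7x^3 - 6x^2 + 6x + 9)
- (6x^5 - 6x^4 - 9x^3 - 9x^2 - 7x)
Negate second polynomial: -6x^5 + 6x^4 + 9x^3 + 9x^2 + 7x
Add: -6x^5 + 12x^4 + 16x^3 + 3x^2 + 13x + 9


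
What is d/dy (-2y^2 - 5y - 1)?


Apply the power rule term by term:
  d/dy(-2y^2) = -4y
  d/dy(-5y) = -5
  d/dy(-1) = 0
p'(y) = -4y - 5


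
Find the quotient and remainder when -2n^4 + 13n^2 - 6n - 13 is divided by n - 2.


(-2n^4 + 13n^2 - 6n - 13) / (n - 2)
Step 1: -2n^3 * (n - 2) = -2n^4 + 4n^3; subtract.
Step 2: -4n^2 * (n - 2) = -4n^3 + 8n^2; subtract.
Step 3: 5n * (n - 2) = 5n^2 - 10n; subtract.
Step 4: 4 * (n - 2) = 4n - 8; subtract.
Quotient: -2n^3 - 4n^2 + 5n + 4, Remainder: -5


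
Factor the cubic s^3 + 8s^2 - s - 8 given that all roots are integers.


Try integer roots (divisors of -8). s=-8: p(-8)=0.
Divide out (s + 8): quotient is s^2 - 1.
Factor the quadratic: (s - 1)(s + 1)
Result: (s + 8)(s - 1)(s + 1)


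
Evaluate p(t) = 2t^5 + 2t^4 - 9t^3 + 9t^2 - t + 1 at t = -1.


Using direct substitution:
  2 * (-1)^5 = -2
  2 * (-1)^4 = 2
  -9 * (-1)^3 = 9
  9 * (-1)^2 = 9
  -1 * (-1)^1 = 1
  constant: 1
Sum = -2 + 2 + 9 + 9 + 1 + 1 = 20


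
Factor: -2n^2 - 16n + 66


Roots satisfy r1 + r2 = -b/a = -8 and r1*r2 = c/a = -33.
So r1 = -11, r2 = 3.
-2n^2 - 16n + 66 = -2(n - r1)(n - r2) = -2(n + 11)(n - 3)


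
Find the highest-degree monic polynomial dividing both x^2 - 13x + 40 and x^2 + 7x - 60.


Factor each:
  x^2 - 13x + 40 = (x - 5)(x - 8)
  x^2 + 7x - 60 = (x - 5)(x + 12)
Common monic factor: x - 5


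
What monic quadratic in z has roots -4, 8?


p(z) = (z + 4)(z - 8)
Expand: z^2 - 4z - 32


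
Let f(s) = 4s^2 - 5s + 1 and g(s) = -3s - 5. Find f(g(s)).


Substitute g(s) into f:
f(g(s)) = 4*(-3s - 5)^2 + (-5)*(-3s - 5) + 1
(-3s - 5)^2 = 9s^2 + 30s + 25
Expand and combine: 36s^2 + 135s + 126


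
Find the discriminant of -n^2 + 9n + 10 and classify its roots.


D = b^2 - 4ac = (9)^2 - 4(-1)(10) = 81 + 40 = 121
Since D > 0: two distinct rational roots


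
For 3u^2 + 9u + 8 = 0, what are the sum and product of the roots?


For au^2+bu+c=0: sum = -b/a, product = c/a.
a=3, b=9, c=8
Sum = -(9)/3 = -3
Product = (8)/3 = 8/3


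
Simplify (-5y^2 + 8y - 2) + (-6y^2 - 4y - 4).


Align terms by degree and add:
  -5y^2 + 8y - 2
  -6y^2 - 4y - 4
= -11y^2 + 4y - 6


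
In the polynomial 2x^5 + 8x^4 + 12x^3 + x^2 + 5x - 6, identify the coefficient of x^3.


Read off the coefficient of x^3: 12


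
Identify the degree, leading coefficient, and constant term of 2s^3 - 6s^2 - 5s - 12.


Highest power of s is 3, with coefficient 2. Constant term is -12.
Degree = 3, leading coefficient = 2, constant term = -12


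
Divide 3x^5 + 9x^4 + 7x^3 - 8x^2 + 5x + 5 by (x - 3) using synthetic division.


Synthetic division with c = 3. Coefficients: 3, 9, 7, -8, 5, 5
Bring down 3.
  3 * 3 = 9; 9 + 9 = 18
  18 * 3 = 54; 54 + 7 = 61
  61 * 3 = 183; 183 - 8 = 175
  175 * 3 = 525; 525 + 5 = 530
  530 * 3 = 1590; 1590 + 5 = 1595
Quotient: 3x^4 + 18x^3 + 61x^2 + 175x + 530, Remainder: 1595


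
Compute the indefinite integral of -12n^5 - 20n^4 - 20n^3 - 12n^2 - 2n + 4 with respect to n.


Reverse power rule on each term:
  ∫ -12n^5 dn = -2n^6
  ∫ -20n^4 dn = -4n^5
  ∫ -20n^3 dn = -5n^4
  ∫ -12n^2 dn = -4n^3
  ∫ -2n dn = -n^2
  ∫ 4 dn = 4n
F(n) = -2n^6 - 4n^5 - 5n^4 - 4n^3 - n^2 + 4n + C


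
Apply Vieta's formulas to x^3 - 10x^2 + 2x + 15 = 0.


Monic cubic x^3+bx^2+cx+d=0: sum=-b, pairwise sum=c, product=-d.
b=-10, c=2, d=15
r1+r2+r3 = 10
r1r2+r1r3+r2r3 = 2
r1r2r3 = -15


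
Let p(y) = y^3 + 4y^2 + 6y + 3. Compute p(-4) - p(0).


p(-4) = -21
p(0) = 3
p(-4) - p(0) = -21 - 3 = -24


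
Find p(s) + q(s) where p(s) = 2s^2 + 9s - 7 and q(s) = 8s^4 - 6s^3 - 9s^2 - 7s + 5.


Align terms by degree and add:
  2s^2 + 9s - 7
+ 8s^4 - 6s^3 - 9s^2 - 7s + 5
= 8s^4 - 6s^3 - 7s^2 + 2s - 2


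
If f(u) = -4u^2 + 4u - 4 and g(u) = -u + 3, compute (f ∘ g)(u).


Substitute g(u) into f:
f(g(u)) = -4*(-u + 3)^2 + 4*(-u + 3) + (-4)
(-u + 3)^2 = u^2 - 6u + 9
Expand and combine: -4u^2 + 20u - 28


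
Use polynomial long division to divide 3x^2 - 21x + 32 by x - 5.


(3x^2 - 21x + 32) / (x - 5)
Step 1: 3x * (x - 5) = 3x^2 - 15x; subtract.
Step 2: -6 * (x - 5) = -6x + 30; subtract.
Quotient: 3x - 6, Remainder: 2


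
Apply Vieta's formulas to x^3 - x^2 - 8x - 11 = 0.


Monic cubic x^3+bx^2+cx+d=0: sum=-b, pairwise sum=c, product=-d.
b=-1, c=-8, d=-11
r1+r2+r3 = 1
r1r2+r1r3+r2r3 = -8
r1r2r3 = 11


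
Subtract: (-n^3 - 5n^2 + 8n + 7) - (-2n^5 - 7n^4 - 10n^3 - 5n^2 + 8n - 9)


Distribute the minus sign:
  (-n^3 - 5n^2 + 8n + 7)
- (-2n^5 - 7n^4 - 10n^3 - 5n^2 + 8n - 9)
Negate second polynomial: 2n^5 + 7n^4 + 10n^3 + 5n^2 - 8n + 9
Add: 2n^5 + 7n^4 + 9n^3 + 16


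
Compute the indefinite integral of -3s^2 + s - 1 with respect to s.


Reverse power rule on each term:
  ∫ -3s^2 ds = -s^3
  ∫ s ds = (1/2)s^2
  ∫ -1 ds = -s
F(s) = -s^3 + (1/2)s^2 - s + C


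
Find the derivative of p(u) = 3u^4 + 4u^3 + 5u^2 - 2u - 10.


Apply the power rule term by term:
  d/du(3u^4) = 12u^3
  d/du(4u^3) = 12u^2
  d/du(5u^2) = 10u
  d/du(-2u) = -2
  d/du(-10) = 0
p'(u) = 12u^3 + 12u^2 + 10u - 2


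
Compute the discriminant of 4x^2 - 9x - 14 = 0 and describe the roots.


D = b^2 - 4ac = (-9)^2 - 4(4)(-14) = 81 + 224 = 305
Since D > 0: two distinct irrational roots


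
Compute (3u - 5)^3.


Expand (3u - 5)^3 by repeated multiplication:
  (3u - 5)^2 = 9u^2 - 30u + 25
= 27u^3 - 135u^2 + 225u - 125


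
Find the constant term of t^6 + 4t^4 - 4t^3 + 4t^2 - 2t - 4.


Read off the constant term: -4


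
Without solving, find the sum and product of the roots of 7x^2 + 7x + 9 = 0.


For ax^2+bx+c=0: sum = -b/a, product = c/a.
a=7, b=7, c=9
Sum = -(7)/7 = -1
Product = (9)/7 = 9/7


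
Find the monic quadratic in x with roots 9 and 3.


p(x) = (x - 9)(x - 3)
Expand: x^2 - 12x + 27


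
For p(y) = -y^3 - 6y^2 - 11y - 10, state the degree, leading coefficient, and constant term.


Highest power of y is 3, with coefficient -1. Constant term is -10.
Degree = 3, leading coefficient = -1, constant term = -10


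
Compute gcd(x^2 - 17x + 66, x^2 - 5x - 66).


Factor each:
  x^2 - 17x + 66 = (x - 11)(x - 6)
  x^2 - 5x - 66 = (x - 11)(x + 6)
Common monic factor: x - 11


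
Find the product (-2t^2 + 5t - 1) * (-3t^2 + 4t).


Distribute each term of the first polynomial:
  (-2t^2)(-3t^2 + 4t) = 6t^4 - 8t^3
  (5t)(-3t^2 + 4t) = -15t^3 + 20t^2
  (-1)(-3t^2 + 4t) = 3t^2 - 4t
Sum: 6t^4 - 23t^3 + 23t^2 - 4t


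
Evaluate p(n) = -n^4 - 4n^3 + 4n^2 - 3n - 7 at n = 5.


Using direct substitution:
  -1 * (5)^4 = -625
  -4 * (5)^3 = -500
  4 * (5)^2 = 100
  -3 * (5)^1 = -15
  constant: -7
Sum = -625 - 500 + 100 - 15 - 7 = -1047


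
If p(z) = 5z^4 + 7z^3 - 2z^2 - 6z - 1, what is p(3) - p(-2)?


p(3) = 557
p(-2) = 27
p(3) - p(-2) = 557 - 27 = 530


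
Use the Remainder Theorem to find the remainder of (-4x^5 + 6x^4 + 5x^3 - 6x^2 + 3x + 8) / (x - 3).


By the Remainder Theorem, the remainder equals p(3):
  -4*(3)^5 = -972
  6*(3)^4 = 486
  5*(3)^3 = 135
  -6*(3)^2 = -54
  3*(3)^1 = 9
  constant: 8
Sum: -972 + 486 + 135 - 54 + 9 + 8 = -388


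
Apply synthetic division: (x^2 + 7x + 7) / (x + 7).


Synthetic division with c = -7. Coefficients: 1, 7, 7
Bring down 1.
  1 * -7 = -7; -7 + 7 = 0
  0 * -7 = 0; 0 + 7 = 7
Quotient: x, Remainder: 7


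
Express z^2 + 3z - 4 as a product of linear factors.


Roots satisfy r1 + r2 = -b/a = -3 and r1*r2 = c/a = -4.
So r1 = 1, r2 = -4.
z^2 + 3z - 4 = (z - r1)(z - r2) = (z - 1)(z + 4)


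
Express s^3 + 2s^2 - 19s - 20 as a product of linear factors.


Try integer roots (divisors of -20). s=-5: p(-5)=0.
Divide out (s + 5): quotient is s^2 - 3s - 4.
Factor the quadratic: (s - 4)(s + 1)
Result: (s + 5)(s - 4)(s + 1)


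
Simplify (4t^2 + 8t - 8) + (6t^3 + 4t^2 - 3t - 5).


Align terms by degree and add:
  4t^2 + 8t - 8
+ 6t^3 + 4t^2 - 3t - 5
= 6t^3 + 8t^2 + 5t - 13


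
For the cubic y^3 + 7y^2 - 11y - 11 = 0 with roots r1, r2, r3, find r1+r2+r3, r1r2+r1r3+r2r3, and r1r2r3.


Monic cubic y^3+by^2+cy+d=0: sum=-b, pairwise sum=c, product=-d.
b=7, c=-11, d=-11
r1+r2+r3 = -7
r1r2+r1r3+r2r3 = -11
r1r2r3 = 11


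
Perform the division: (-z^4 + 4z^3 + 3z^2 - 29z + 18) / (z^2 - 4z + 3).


(-z^4 + 4z^3 + 3z^2 - 29z + 18) / (z^2 - 4z + 3)
Step 1: -z^2 * (z^2 - 4z + 3) = -z^4 + 4z^3 - 3z^2; subtract.
Step 2: 0 * (z^2 - 4z + 3) = 0; subtract.
Step 3: 6 * (z^2 - 4z + 3) = 6z^2 - 24z + 18; subtract.
Quotient: -z^2 + 6, Remainder: -5z


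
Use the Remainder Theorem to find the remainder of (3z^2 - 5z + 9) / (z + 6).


By the Remainder Theorem, the remainder equals p(-6):
  3*(-6)^2 = 108
  -5*(-6)^1 = 30
  constant: 9
Sum: 108 + 30 + 9 = 147


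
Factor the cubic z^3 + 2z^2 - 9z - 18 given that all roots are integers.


Try integer roots (divisors of -18). z=-3: p(-3)=0.
Divide out (z + 3): quotient is z^2 - z - 6.
Factor the quadratic: (z - 3)(z + 2)
Result: (z + 3)(z - 3)(z + 2)


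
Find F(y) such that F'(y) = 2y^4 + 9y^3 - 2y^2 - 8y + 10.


Reverse power rule on each term:
  ∫ 2y^4 dy = (2/5)y^5
  ∫ 9y^3 dy = (9/4)y^4
  ∫ -2y^2 dy = -(2/3)y^3
  ∫ -8y dy = -4y^2
  ∫ 10 dy = 10y
F(y) = (2/5)y^5 + (9/4)y^4 - (2/3)y^3 - 4y^2 + 10y + C


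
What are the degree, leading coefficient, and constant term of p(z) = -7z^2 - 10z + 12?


Highest power of z is 2, with coefficient -7. Constant term is 12.
Degree = 2, leading coefficient = -7, constant term = 12


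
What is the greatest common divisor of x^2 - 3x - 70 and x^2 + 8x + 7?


Factor each:
  x^2 - 3x - 70 = (x + 7)(x - 10)
  x^2 + 8x + 7 = (x + 7)(x + 1)
Common monic factor: x + 7


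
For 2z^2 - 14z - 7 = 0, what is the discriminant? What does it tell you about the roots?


D = b^2 - 4ac = (-14)^2 - 4(2)(-7) = 196 + 56 = 252
Since D > 0: two distinct irrational roots


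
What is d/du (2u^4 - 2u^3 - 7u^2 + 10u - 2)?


Apply the power rule term by term:
  d/du(2u^4) = 8u^3
  d/du(-2u^3) = -6u^2
  d/du(-7u^2) = -14u
  d/du(10u) = 10
  d/du(-2) = 0
p'(u) = 8u^3 - 6u^2 - 14u + 10


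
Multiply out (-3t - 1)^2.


Expand (-3t - 1)^2 by repeated multiplication:
= 9t^2 + 6t + 1


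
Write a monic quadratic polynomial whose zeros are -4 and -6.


p(x) = (x + 4)(x + 6)
Expand: x^2 + 10x + 24


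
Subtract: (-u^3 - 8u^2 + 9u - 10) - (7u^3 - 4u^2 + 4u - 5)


Distribute the minus sign:
  (-u^3 - 8u^2 + 9u - 10)
- (7u^3 - 4u^2 + 4u - 5)
Negate second polynomial: -7u^3 + 4u^2 - 4u + 5
Add: -8u^3 - 4u^2 + 5u - 5


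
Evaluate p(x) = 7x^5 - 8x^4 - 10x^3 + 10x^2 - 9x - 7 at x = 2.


Using direct substitution:
  7 * (2)^5 = 224
  -8 * (2)^4 = -128
  -10 * (2)^3 = -80
  10 * (2)^2 = 40
  -9 * (2)^1 = -18
  constant: -7
Sum = 224 - 128 - 80 + 40 - 18 - 7 = 31


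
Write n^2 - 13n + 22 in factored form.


Roots satisfy r1 + r2 = -b/a = 13 and r1*r2 = c/a = 22.
So r1 = 11, r2 = 2.
n^2 - 13n + 22 = (n - r1)(n - r2) = (n - 11)(n - 2)


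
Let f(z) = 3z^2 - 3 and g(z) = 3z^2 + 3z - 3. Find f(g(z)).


Substitute g(z) into f:
f(g(z)) = 3*(3z^2 + 3z - 3)^2 + (-3)
(3z^2 + 3z - 3)^2 = 9z^4 + 18z^3 - 9z^2 - 18z + 9
Expand and combine: 27z^4 + 54z^3 - 27z^2 - 54z + 24


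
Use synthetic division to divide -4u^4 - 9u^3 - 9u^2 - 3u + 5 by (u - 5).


Synthetic division with c = 5. Coefficients: -4, -9, -9, -3, 5
Bring down -4.
  -4 * 5 = -20; -20 - 9 = -29
  -29 * 5 = -145; -145 - 9 = -154
  -154 * 5 = -770; -770 - 3 = -773
  -773 * 5 = -3865; -3865 + 5 = -3860
Quotient: -4u^3 - 29u^2 - 154u - 773, Remainder: -3860
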